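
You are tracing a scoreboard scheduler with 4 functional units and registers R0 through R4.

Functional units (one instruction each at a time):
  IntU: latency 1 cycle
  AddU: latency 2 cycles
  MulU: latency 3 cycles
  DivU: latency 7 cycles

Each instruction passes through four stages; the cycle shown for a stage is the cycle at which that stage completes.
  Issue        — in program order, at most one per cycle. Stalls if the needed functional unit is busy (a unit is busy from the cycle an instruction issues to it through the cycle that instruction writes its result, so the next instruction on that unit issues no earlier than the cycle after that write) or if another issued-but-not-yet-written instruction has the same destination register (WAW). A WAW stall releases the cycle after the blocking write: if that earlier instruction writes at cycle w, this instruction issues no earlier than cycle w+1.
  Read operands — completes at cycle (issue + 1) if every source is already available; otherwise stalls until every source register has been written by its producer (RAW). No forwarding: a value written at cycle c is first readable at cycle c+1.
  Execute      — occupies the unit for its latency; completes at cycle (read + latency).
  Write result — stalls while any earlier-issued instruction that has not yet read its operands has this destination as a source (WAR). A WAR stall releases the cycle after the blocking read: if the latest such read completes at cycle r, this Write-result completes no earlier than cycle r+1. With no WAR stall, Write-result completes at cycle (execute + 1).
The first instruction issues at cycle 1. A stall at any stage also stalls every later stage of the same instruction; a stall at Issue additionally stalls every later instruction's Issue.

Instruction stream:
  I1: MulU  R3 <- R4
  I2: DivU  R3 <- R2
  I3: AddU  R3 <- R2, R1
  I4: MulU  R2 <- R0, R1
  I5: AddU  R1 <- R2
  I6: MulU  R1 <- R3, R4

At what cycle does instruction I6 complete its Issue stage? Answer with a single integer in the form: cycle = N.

[1] I1→MulU
[2] I1 RO
[5] I1 EX
[6] I1 WR R3
[7] I2→DivU
[8] I2 RO
[15] I2 EX
[16] I2 WR R3
[17] I3→AddU
[18] I3 RO · I4→MulU
[19] I4 RO
[20] I3 EX
[21] I3 WR R3
[22] I4 EX · I5→AddU
[23] I4 WR R2
[24] I5 RO
[26] I5 EX
[27] I5 WR R1
[28] I6→MulU
[29] I6 RO
[32] I6 EX
[33] I6 WR R1

cycle = 28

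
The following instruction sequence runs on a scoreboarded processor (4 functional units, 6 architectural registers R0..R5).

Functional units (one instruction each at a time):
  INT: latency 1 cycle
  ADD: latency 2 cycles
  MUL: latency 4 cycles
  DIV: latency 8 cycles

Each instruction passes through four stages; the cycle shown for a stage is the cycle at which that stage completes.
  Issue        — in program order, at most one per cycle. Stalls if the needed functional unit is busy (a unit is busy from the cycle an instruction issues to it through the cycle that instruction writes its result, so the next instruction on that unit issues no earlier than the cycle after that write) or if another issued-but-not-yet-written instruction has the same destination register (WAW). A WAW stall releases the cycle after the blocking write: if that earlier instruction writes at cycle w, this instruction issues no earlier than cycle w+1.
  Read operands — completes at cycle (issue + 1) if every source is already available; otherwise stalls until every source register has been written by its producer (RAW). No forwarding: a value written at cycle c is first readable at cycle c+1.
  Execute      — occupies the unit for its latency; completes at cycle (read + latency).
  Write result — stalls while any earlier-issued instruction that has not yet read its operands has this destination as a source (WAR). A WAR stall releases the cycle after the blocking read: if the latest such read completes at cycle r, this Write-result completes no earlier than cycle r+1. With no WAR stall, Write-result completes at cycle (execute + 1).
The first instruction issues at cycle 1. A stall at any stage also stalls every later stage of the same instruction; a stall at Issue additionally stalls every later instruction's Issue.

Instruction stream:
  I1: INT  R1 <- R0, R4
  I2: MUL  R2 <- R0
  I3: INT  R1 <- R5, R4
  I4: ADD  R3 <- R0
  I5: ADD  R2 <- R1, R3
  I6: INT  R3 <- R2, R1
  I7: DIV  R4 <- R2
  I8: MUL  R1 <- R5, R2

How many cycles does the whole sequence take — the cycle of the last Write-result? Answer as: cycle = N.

cycle 1: I1 dispatched to INT
cycle 2: I1 operands ready · I2 dispatched to MUL
cycle 3: I1 complete · I2 operands ready
cycle 4: R1←I1
cycle 5: I3 dispatched to INT
cycle 6: I3 operands ready · I4 dispatched to ADD
cycle 7: I2 complete · I3 complete · I4 operands ready
cycle 8: R2←I2 · R1←I3
cycle 9: I4 complete
cycle 10: R3←I4
cycle 11: I5 dispatched to ADD
cycle 12: I5 operands ready · I6 dispatched to INT
cycle 13: I7 dispatched to DIV
cycle 14: I5 complete · I8 dispatched to MUL
cycle 15: R2←I5
cycle 16: I6 operands ready · I7 operands ready · I8 operands ready
cycle 17: I6 complete
cycle 18: R3←I6
cycle 20: I8 complete
cycle 21: R1←I8
cycle 24: I7 complete
cycle 25: R4←I7

cycle = 25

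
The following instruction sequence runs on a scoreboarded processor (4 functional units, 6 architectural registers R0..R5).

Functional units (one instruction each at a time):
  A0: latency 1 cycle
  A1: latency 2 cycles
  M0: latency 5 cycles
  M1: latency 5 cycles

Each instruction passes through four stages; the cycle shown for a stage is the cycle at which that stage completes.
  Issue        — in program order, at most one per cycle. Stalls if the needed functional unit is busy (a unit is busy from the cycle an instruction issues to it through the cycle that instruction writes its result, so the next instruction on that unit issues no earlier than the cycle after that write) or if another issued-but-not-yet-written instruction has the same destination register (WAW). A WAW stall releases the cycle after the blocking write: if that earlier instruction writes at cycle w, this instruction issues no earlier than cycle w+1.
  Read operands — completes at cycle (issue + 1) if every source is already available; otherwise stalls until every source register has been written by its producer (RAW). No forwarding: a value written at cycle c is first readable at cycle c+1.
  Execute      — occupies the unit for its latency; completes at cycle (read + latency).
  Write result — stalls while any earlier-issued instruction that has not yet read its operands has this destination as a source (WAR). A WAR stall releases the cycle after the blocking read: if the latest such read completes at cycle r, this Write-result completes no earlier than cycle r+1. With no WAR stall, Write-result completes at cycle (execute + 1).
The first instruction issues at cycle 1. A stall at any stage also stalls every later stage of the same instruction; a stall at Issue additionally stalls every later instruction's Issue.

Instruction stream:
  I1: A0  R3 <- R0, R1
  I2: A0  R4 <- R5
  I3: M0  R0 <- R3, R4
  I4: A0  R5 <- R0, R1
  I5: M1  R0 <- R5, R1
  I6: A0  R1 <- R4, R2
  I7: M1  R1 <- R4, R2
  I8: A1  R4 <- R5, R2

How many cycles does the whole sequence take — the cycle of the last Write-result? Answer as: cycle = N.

cycle = 33

1) issue 1, read 2, done 3, write 4
2) issue 5, read 6, done 7, write 8  <struct: A0 busy until I1 writes@4>
3) issue 6, read 9, done 14, write 15  <RAW R4: wait I2 write@8>
4) issue 9, read 16, done 17, write 18  <struct: A0 busy until I2 writes@8 / RAW R0: wait I3 write@15>
5) issue 16, read 19, done 24, write 25  <WAW R0: wait I3 write@15 / RAW R5: wait I4 write@18>
6) issue 19, read 20, done 21, write 22  <struct: A0 busy until I4 writes@18>
7) issue 26, read 27, done 32, write 33  <struct: M1 busy until I5 writes@25>
8) issue 27, read 28, done 30, write 31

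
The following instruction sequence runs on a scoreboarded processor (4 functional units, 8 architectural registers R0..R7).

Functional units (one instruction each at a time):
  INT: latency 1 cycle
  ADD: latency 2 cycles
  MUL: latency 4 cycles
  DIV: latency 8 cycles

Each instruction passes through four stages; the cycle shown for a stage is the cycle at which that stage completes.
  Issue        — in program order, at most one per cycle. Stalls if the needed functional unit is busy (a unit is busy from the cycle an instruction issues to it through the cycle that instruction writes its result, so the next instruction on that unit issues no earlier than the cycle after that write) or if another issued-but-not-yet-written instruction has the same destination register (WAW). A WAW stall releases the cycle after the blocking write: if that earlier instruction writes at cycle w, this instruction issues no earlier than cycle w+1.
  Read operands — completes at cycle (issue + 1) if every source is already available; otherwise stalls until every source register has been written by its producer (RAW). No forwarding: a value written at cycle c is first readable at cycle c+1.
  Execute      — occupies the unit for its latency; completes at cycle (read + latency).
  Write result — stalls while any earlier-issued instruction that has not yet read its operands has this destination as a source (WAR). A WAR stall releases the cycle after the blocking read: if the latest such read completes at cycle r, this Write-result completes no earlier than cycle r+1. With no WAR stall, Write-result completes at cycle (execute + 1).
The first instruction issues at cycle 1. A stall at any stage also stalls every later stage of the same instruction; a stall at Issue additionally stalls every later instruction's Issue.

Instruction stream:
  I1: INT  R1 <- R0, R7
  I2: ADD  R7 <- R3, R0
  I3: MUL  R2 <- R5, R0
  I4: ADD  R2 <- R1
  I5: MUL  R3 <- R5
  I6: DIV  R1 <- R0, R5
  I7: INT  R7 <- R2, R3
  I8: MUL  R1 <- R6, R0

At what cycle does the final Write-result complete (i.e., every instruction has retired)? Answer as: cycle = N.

I1 -> (1, 2, 3, 4)
I2 -> (2, 3, 5, 6)
I3 -> (3, 4, 8, 9)
I4 -> (10, 11, 13, 14)  // WAW R2: wait I3 write@9
I5 -> (11, 12, 16, 17)
I6 -> (12, 13, 21, 22)
I7 -> (13, 18, 19, 20)  // RAW R3: wait I5 write@17
I8 -> (23, 24, 28, 29)  // WAW R1: wait I6 write@22

cycle = 29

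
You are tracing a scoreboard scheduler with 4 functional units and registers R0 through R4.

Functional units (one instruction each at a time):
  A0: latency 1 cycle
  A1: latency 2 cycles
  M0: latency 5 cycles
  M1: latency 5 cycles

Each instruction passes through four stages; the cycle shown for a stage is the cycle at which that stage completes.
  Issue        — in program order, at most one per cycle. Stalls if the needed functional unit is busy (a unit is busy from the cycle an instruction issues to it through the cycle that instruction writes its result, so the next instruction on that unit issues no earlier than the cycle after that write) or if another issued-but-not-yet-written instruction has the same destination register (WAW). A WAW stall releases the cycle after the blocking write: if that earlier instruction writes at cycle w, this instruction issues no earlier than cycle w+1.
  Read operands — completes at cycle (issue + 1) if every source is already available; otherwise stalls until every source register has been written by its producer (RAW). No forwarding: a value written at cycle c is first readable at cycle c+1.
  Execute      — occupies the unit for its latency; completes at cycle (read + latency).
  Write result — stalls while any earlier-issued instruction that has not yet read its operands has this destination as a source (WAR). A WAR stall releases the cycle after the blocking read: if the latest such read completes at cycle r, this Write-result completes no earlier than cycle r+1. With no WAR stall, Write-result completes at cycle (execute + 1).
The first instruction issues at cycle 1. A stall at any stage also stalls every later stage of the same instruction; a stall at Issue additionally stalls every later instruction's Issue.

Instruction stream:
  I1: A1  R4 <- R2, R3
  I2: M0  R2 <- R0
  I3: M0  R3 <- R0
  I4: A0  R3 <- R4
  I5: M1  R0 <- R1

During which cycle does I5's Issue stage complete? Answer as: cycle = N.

c1: I1 dispatched to A1
c2: I1 operands ready; I2 dispatched to M0
c3: I2 operands ready
c4: I1 complete
c5: R4←I1
c8: I2 complete
c9: R2←I2
c10: I3 dispatched to M0
c11: I3 operands ready
c16: I3 complete
c17: R3←I3
c18: I4 dispatched to A0
c19: I4 operands ready; I5 dispatched to M1
c20: I4 complete; I5 operands ready
c21: R3←I4
c25: I5 complete
c26: R0←I5

cycle = 19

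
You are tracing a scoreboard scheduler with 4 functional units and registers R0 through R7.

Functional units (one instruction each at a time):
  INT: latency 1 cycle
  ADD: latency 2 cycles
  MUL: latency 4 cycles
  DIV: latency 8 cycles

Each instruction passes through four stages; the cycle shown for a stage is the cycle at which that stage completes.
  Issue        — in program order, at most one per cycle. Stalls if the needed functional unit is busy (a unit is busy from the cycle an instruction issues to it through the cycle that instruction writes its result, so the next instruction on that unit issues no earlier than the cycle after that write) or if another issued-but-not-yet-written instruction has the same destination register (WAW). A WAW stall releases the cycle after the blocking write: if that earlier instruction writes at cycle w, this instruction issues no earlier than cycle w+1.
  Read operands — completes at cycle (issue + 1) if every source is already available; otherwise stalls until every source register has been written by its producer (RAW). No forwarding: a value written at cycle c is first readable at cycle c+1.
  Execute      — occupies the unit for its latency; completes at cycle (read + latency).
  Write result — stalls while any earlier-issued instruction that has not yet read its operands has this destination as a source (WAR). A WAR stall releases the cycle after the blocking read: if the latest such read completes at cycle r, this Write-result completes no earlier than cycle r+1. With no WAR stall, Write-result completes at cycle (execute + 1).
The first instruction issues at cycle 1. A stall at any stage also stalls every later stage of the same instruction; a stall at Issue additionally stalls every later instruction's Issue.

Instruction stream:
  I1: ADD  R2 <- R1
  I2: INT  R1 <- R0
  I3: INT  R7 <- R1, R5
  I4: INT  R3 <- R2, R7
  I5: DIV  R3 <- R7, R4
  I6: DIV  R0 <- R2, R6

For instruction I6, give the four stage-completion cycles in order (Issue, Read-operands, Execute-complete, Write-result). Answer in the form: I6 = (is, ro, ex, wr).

I6 = (25, 26, 34, 35)

I1: IS=1 RO=2 EX=4 WR=5
I2: IS=2 RO=3 EX=4 WR=5
I3: IS=6 RO=7 EX=8 WR=9  [struct: INT busy until I2 writes@5]
I4: IS=10 RO=11 EX=12 WR=13  [struct: INT busy until I3 writes@9]
I5: IS=14 RO=15 EX=23 WR=24  [WAW R3: wait I4 write@13]
I6: IS=25 RO=26 EX=34 WR=35  [struct: DIV busy until I5 writes@24]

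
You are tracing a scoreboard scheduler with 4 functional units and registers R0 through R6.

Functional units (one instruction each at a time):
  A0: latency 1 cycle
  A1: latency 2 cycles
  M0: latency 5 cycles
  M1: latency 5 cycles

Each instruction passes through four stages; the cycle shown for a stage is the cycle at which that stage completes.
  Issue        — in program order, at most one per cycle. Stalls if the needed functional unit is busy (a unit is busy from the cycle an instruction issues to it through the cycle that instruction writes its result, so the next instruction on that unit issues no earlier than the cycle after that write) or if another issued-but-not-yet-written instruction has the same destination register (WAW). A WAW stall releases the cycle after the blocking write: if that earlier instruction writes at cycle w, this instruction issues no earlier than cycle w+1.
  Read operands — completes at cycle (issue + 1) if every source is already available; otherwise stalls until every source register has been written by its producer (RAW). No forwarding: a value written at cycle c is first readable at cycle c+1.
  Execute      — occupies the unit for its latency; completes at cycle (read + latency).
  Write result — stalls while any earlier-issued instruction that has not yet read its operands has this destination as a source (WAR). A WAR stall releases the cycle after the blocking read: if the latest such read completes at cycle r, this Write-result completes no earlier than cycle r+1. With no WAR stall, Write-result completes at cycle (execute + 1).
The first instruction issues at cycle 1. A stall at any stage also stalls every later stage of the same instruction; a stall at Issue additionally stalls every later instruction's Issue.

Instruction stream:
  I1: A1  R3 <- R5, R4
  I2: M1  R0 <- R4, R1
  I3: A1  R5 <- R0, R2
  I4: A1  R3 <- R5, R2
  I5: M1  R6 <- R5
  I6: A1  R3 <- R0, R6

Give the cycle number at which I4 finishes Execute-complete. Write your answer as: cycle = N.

cycle = 17

  I1 | 1 | 2 | 4 | 5
  I2 | 2 | 3 | 8 | 9
  I3 | 6 | 10 | 12 | 13   struct: A1 busy until I1 writes@5 · RAW R0: wait I2 write@9
  I4 | 14 | 15 | 17 | 18   struct: A1 busy until I3 writes@13
  I5 | 15 | 16 | 21 | 22
  I6 | 19 | 23 | 25 | 26   struct: A1 busy until I4 writes@18 · RAW R6: wait I5 write@22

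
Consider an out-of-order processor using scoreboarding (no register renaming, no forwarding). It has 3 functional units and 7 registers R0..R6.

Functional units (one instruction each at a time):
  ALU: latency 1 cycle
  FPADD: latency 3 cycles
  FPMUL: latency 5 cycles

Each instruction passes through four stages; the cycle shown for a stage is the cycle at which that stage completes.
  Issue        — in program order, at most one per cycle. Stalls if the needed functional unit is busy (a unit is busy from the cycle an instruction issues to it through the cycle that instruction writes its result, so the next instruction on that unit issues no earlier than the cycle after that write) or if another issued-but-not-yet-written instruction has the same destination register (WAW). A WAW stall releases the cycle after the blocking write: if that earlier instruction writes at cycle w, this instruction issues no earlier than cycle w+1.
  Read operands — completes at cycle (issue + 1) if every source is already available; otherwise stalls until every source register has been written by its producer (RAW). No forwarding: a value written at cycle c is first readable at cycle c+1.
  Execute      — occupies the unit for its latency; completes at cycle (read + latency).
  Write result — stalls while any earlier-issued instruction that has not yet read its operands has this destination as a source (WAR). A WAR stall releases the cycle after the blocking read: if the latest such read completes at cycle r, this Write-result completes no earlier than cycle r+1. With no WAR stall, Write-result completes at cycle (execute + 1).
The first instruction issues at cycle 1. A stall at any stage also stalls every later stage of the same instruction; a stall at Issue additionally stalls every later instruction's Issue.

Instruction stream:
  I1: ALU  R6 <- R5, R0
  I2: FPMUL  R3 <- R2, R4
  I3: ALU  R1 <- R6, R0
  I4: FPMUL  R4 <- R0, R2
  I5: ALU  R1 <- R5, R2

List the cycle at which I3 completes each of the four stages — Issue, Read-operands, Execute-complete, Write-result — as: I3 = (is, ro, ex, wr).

I3 = (5, 6, 7, 8)

[I1] 1/2/3/4
[I2] 2/3/8/9
[I3] 5/6/7/8  (struct: ALU busy until I1 writes@4)
[I4] 10/11/16/17  (struct: FPMUL busy until I2 writes@9)
[I5] 11/12/13/14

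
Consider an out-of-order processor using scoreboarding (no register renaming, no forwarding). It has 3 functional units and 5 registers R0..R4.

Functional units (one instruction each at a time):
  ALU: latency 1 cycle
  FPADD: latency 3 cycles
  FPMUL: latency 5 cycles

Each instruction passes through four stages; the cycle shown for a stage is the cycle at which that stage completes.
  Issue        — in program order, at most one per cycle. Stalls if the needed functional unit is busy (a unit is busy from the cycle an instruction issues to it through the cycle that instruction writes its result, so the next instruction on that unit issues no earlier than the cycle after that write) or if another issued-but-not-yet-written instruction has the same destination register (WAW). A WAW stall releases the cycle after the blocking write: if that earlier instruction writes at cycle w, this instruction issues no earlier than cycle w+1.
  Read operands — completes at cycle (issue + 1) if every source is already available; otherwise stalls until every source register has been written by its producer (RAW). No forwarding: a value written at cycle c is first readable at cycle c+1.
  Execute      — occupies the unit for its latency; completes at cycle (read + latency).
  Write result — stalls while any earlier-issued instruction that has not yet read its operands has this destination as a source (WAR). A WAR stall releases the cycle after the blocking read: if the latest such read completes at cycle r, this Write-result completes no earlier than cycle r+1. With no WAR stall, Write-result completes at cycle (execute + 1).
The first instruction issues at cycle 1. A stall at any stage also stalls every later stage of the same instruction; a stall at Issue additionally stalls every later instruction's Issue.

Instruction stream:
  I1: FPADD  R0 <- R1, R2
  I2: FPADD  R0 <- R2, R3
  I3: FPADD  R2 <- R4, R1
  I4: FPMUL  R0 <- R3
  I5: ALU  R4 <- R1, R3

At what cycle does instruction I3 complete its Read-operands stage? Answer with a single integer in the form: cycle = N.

  I1 | 1 | 2 | 5 | 6
  I2 | 7 | 8 | 11 | 12   struct: FPADD busy until I1 writes@6
  I3 | 13 | 14 | 17 | 18   struct: FPADD busy until I2 writes@12
  I4 | 14 | 15 | 20 | 21
  I5 | 15 | 16 | 17 | 18

cycle = 14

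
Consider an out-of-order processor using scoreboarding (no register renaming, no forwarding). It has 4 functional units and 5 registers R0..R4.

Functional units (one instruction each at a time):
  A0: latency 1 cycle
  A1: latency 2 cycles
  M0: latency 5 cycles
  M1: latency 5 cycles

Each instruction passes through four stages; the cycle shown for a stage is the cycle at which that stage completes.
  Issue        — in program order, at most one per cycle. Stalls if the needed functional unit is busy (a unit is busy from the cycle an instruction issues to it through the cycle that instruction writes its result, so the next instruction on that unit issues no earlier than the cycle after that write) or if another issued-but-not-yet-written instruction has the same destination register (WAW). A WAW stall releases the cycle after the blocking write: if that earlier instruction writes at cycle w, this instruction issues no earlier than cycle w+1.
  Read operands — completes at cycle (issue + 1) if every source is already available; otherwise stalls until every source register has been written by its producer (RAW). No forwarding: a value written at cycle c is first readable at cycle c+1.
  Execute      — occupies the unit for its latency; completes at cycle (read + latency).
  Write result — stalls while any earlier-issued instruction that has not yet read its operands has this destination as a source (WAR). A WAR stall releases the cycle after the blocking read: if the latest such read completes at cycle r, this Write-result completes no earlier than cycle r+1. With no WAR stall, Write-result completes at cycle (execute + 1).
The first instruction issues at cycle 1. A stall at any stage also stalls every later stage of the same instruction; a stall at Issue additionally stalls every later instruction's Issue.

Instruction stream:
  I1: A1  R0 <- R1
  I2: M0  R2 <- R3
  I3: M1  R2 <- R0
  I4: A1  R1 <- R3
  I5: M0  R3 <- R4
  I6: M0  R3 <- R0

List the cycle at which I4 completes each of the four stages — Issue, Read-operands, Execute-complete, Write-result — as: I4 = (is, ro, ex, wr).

I4 = (11, 12, 14, 15)

I1: IS=1 RO=2 EX=4 WR=5
I2: IS=2 RO=3 EX=8 WR=9
I3: IS=10 RO=11 EX=16 WR=17  [WAW R2: wait I2 write@9]
I4: IS=11 RO=12 EX=14 WR=15
I5: IS=12 RO=13 EX=18 WR=19
I6: IS=20 RO=21 EX=26 WR=27  [struct: M0 busy until I5 writes@19]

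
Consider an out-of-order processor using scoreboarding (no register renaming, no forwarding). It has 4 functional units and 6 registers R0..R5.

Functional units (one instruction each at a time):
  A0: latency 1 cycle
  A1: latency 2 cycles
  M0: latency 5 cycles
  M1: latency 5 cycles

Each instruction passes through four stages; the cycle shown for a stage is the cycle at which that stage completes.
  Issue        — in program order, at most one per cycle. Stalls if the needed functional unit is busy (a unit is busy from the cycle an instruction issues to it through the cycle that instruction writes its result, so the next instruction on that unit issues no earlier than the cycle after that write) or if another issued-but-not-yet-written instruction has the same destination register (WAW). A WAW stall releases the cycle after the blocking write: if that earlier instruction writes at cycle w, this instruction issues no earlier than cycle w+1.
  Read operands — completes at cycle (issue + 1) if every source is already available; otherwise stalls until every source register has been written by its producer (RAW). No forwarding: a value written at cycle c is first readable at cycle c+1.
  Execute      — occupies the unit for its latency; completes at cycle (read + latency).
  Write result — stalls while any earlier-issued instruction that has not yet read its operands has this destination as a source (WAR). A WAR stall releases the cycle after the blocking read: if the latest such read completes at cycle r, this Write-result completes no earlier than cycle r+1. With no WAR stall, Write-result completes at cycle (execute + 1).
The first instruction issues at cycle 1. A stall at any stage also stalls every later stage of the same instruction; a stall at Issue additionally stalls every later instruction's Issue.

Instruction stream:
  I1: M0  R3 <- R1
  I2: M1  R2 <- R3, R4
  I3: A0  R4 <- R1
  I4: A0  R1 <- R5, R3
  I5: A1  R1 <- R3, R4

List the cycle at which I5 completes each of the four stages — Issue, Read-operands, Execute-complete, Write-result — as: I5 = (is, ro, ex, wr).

1) issue 1, read 2, done 7, write 8
2) issue 2, read 9, done 14, write 15  <RAW R3: wait I1 write@8>
3) issue 3, read 4, done 5, write 10  <WAR R4: wait I2 read@9>
4) issue 11, read 12, done 13, write 14  <struct: A0 busy until I3 writes@10>
5) issue 15, read 16, done 18, write 19  <WAW R1: wait I4 write@14>

I5 = (15, 16, 18, 19)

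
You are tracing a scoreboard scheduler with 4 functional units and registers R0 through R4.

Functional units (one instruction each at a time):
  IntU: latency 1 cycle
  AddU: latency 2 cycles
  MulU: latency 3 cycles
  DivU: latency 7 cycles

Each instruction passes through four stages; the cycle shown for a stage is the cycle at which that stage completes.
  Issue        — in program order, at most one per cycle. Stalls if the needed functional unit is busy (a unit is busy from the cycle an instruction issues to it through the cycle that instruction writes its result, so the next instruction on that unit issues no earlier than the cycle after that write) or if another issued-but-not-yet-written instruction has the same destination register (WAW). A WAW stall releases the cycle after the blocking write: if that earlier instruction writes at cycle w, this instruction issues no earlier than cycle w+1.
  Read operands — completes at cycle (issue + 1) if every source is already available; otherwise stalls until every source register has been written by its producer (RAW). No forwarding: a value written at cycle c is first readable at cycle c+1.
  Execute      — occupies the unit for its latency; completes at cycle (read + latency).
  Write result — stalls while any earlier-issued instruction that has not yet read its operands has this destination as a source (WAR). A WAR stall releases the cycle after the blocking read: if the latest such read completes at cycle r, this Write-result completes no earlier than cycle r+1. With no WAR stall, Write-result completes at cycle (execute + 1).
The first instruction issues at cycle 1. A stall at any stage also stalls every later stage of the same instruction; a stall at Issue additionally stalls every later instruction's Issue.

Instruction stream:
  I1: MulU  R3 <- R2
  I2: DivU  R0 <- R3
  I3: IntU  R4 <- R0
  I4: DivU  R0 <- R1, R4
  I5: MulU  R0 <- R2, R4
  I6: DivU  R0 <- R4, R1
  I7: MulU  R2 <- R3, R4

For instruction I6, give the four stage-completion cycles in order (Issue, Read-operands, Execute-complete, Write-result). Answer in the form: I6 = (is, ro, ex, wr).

I6 = (34, 35, 42, 43)

I1: IS=1 RO=2 EX=5 WR=6
I2: IS=2 RO=7 EX=14 WR=15  [RAW R3: wait I1 write@6]
I3: IS=3 RO=16 EX=17 WR=18  [RAW R0: wait I2 write@15]
I4: IS=16 RO=19 EX=26 WR=27  [struct: DivU busy until I2 writes@15; RAW R4: wait I3 write@18]
I5: IS=28 RO=29 EX=32 WR=33  [WAW R0: wait I4 write@27]
I6: IS=34 RO=35 EX=42 WR=43  [WAW R0: wait I5 write@33]
I7: IS=35 RO=36 EX=39 WR=40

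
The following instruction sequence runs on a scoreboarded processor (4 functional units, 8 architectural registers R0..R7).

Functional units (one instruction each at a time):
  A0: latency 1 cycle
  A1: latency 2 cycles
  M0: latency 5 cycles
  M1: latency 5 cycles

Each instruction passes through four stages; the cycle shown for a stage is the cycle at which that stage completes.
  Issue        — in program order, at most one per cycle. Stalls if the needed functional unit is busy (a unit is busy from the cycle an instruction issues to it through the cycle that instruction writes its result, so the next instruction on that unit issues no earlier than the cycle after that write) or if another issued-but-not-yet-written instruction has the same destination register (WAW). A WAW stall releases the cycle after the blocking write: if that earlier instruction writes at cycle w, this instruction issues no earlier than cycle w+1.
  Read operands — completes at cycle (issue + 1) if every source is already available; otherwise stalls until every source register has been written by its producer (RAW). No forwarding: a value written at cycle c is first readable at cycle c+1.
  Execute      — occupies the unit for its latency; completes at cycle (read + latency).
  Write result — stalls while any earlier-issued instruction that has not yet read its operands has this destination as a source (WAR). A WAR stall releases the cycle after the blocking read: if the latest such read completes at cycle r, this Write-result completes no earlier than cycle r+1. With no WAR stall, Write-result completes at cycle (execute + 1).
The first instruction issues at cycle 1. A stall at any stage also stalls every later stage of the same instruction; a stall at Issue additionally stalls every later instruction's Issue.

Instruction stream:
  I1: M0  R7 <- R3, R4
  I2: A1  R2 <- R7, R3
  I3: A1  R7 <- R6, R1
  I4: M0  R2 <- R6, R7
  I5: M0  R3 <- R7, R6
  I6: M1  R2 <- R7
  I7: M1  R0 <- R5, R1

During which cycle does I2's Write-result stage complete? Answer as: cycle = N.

cycle 1: I1→M0
cycle 2: I1 RO, I2→A1
cycle 7: I1 EX
cycle 8: I1 WR R7
cycle 9: I2 RO
cycle 11: I2 EX
cycle 12: I2 WR R2
cycle 13: I3→A1
cycle 14: I3 RO, I4→M0
cycle 16: I3 EX
cycle 17: I3 WR R7
cycle 18: I4 RO
cycle 23: I4 EX
cycle 24: I4 WR R2
cycle 25: I5→M0
cycle 26: I5 RO, I6→M1
cycle 27: I6 RO
cycle 31: I5 EX
cycle 32: I5 WR R3, I6 EX
cycle 33: I6 WR R2
cycle 34: I7→M1
cycle 35: I7 RO
cycle 40: I7 EX
cycle 41: I7 WR R0

cycle = 12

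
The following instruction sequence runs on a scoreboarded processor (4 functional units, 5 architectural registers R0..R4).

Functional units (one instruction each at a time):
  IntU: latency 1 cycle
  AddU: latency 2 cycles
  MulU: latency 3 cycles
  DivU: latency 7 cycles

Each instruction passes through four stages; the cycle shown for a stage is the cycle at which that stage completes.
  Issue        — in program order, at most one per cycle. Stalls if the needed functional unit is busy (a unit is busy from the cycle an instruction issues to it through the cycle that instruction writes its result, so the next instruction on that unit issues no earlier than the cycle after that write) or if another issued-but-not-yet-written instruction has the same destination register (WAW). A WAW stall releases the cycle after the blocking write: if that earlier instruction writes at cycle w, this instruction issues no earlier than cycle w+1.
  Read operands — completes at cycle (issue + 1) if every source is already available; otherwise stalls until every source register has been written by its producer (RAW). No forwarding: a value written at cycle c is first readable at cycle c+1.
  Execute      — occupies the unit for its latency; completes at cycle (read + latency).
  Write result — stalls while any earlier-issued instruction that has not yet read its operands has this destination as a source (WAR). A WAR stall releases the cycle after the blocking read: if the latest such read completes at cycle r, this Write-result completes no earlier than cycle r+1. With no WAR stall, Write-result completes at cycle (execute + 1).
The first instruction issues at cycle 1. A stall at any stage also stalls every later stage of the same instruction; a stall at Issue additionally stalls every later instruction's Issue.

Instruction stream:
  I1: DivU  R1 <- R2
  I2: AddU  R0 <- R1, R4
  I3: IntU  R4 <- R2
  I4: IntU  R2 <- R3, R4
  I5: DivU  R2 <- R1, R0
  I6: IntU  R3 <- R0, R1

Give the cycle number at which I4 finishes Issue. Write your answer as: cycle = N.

cycle = 13

I1  is:1  ro:2  ex:9  wr:10
I2  is:2  ro:11  ex:13  wr:14  — RAW R1: wait I1 write@10
I3  is:3  ro:4  ex:5  wr:12  — WAR R4: wait I2 read@11
I4  is:13  ro:14  ex:15  wr:16  — struct: IntU busy until I3 writes@12
I5  is:17  ro:18  ex:25  wr:26  — WAW R2: wait I4 write@16
I6  is:18  ro:19  ex:20  wr:21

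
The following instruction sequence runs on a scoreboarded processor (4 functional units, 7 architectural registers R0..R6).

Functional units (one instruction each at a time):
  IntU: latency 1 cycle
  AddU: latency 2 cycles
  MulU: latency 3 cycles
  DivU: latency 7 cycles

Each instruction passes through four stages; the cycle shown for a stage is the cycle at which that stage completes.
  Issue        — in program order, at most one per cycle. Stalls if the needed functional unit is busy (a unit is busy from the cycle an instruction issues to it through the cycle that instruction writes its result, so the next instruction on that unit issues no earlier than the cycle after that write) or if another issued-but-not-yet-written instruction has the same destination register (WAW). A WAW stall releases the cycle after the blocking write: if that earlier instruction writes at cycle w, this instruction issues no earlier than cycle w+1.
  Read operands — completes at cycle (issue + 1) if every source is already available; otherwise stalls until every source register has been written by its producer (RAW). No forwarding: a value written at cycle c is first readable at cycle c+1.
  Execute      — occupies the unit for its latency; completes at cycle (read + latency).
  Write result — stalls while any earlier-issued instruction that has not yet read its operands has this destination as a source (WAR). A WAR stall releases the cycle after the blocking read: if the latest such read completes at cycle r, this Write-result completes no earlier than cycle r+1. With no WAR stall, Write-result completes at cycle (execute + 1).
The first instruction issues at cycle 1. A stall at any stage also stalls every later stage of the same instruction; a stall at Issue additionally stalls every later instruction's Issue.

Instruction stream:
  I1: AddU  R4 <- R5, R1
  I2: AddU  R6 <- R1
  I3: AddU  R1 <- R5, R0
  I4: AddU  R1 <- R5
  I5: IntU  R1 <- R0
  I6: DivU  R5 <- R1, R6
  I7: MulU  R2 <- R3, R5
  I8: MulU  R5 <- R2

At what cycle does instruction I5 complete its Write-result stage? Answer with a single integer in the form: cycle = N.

cycle = 24

  I1 | 1 | 2 | 4 | 5
  I2 | 6 | 7 | 9 | 10   struct: AddU busy until I1 writes@5
  I3 | 11 | 12 | 14 | 15   struct: AddU busy until I2 writes@10
  I4 | 16 | 17 | 19 | 20   struct: AddU busy until I3 writes@15
  I5 | 21 | 22 | 23 | 24   WAW R1: wait I4 write@20
  I6 | 22 | 25 | 32 | 33   RAW R1: wait I5 write@24
  I7 | 23 | 34 | 37 | 38   RAW R5: wait I6 write@33
  I8 | 39 | 40 | 43 | 44   struct: MulU busy until I7 writes@38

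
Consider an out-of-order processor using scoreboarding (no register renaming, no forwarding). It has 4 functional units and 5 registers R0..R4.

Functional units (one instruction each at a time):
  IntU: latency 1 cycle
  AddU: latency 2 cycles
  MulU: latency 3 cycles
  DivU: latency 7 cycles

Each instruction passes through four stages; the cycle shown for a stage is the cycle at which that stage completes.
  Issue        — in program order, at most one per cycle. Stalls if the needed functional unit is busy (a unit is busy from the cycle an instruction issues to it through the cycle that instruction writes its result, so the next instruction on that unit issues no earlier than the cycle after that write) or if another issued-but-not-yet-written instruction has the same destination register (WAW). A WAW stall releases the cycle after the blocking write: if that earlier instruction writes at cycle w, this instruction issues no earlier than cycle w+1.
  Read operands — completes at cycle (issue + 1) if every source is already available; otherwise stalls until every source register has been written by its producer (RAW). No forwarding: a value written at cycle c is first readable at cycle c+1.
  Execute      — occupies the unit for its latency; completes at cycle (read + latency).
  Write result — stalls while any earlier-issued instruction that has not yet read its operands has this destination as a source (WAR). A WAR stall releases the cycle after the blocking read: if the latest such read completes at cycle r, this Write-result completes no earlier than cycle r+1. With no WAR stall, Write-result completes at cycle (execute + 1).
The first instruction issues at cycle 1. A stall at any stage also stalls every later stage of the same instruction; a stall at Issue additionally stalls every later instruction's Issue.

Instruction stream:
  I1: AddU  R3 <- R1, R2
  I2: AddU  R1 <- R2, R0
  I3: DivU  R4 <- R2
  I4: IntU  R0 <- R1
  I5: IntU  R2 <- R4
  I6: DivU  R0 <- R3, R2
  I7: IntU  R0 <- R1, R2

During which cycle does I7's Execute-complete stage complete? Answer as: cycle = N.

t=1  issue I1 (AddU)
t=2  I1 read-ops
t=4  I1 finished on AddU
t=5  I1→R3
t=6  issue I2 (AddU)
t=7  I2 read-ops · issue I3 (DivU)
t=8  I3 read-ops · issue I4 (IntU)
t=9  I2 finished on AddU
t=10  I2→R1
t=11  I4 read-ops
t=12  I4 finished on IntU
t=13  I4→R0
t=14  issue I5 (IntU)
t=15  I3 finished on DivU
t=16  I3→R4
t=17  I5 read-ops · issue I6 (DivU)
t=18  I5 finished on IntU
t=19  I5→R2
t=20  I6 read-ops
t=27  I6 finished on DivU
t=28  I6→R0
t=29  issue I7 (IntU)
t=30  I7 read-ops
t=31  I7 finished on IntU
t=32  I7→R0

cycle = 31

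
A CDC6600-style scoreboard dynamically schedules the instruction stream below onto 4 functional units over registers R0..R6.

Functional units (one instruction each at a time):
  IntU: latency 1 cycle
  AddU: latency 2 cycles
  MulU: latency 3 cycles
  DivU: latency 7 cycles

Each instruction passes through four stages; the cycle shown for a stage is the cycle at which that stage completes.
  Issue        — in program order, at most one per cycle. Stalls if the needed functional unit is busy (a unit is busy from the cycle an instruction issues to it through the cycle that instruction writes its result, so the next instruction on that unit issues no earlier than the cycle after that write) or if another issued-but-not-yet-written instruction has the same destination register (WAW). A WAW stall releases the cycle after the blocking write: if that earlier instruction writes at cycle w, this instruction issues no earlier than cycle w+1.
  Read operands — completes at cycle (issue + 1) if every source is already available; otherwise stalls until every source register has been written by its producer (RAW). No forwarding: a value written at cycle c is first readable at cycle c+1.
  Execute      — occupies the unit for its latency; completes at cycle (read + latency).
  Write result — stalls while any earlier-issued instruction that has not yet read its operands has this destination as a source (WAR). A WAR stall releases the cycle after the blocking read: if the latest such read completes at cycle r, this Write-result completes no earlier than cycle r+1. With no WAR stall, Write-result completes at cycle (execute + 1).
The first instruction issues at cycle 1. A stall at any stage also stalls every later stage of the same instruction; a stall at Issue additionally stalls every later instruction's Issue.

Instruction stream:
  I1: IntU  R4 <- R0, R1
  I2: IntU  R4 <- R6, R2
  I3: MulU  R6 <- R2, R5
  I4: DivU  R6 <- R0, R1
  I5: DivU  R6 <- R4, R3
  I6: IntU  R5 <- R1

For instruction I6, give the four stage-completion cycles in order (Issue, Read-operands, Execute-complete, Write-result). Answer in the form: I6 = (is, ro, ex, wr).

I6 = (23, 24, 25, 26)

I1 -> (1, 2, 3, 4)
I2 -> (5, 6, 7, 8)  // struct: IntU busy until I1 writes@4
I3 -> (6, 7, 10, 11)
I4 -> (12, 13, 20, 21)  // WAW R6: wait I3 write@11
I5 -> (22, 23, 30, 31)  // struct: DivU busy until I4 writes@21
I6 -> (23, 24, 25, 26)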